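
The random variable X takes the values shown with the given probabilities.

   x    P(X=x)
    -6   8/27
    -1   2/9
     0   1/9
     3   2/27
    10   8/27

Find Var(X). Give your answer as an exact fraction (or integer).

29000/729

E[X] = (8/27)·(-6) + (2/9)·(-1) + (1/9)·0 + (2/27)·3 + (8/27)·10 = 32/27
E[X²] = (8/27)·36 + (2/9)·1 + (1/9)·0 + (2/27)·9 + (8/27)·100 = 1112/27
Var(X) = 1112/27 − (32/27)² = 29000/729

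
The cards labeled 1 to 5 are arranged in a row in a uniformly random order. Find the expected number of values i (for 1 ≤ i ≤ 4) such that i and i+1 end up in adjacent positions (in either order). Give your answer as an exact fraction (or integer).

For each i ∈ {1,…,4}, let Xᵢ = 1 if i and i+1 are adjacent. P(Xᵢ=1) = 2·(5−1)!/5! = 2/5.
By linearity, E[ΣXᵢ] = (4)·(2/5) = 8/5.

8/5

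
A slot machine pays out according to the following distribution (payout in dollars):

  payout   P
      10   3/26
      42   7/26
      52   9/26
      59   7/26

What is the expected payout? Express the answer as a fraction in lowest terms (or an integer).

1205/26 dollars

E[X] = (3/26)·10 + (7/26)·42 + (9/26)·52 + (7/26)·59
     = 1205/26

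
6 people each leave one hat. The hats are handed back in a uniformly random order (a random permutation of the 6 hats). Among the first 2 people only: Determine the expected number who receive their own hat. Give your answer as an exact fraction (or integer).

1/3

Let Xᵢ = 1 if person i gets their own hat. For each i, P(Xᵢ=1) = 1/6.
By linearity of expectation, E[X₁+…+X_2] = 2·(1/6) = 1/3.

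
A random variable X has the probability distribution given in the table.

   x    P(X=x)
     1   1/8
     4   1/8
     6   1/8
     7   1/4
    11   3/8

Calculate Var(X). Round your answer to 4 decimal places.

E[X] = (1/8)·1 + (1/8)·4 + (1/8)·6 + (1/4)·7 + (3/8)·11 = 29/4
E[X²] = (1/8)·1 + (1/8)·16 + (1/8)·36 + (1/4)·49 + (3/8)·121 = 257/4
Var(X) = 257/4 − (29/4)² = 187/16 ≈ 11.6875

11.6875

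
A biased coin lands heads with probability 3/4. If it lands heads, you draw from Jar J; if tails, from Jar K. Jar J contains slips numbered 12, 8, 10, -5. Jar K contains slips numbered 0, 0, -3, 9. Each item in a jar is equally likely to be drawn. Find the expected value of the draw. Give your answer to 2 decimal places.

5.06

E[X | Jar J] = (12 + 8 + 10 − 5)/4 = 25/4
E[X | Jar K] = (0 + 0 − 3 + 9)/4 = 3/2
E[X] = (3/4)·25/4 + (1/4)·3/2 = 81/16 ≈ 5.06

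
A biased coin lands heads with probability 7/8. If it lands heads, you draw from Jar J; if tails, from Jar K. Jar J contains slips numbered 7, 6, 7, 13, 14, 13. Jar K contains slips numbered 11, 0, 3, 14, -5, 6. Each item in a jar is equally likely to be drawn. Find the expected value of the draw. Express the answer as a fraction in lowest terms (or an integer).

E[X | Jar J] = (7 + 6 + 7 + 13 + 14 + 13)/6 = 10
E[X | Jar K] = (11 + 0 + 3 + 14 − 5 + 6)/6 = 29/6
E[X] = (7/8)·10 + (1/8)·29/6 = 449/48

449/48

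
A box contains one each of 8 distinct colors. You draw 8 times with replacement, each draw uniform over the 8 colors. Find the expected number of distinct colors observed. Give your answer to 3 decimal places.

Let Xⱼ=1 if type j appears at least once. P(Xⱼ=1) = 1 − ((8−1)/8)^8 = 11012415/16777216.
E[#distinct] = 8·11012415/16777216 = 11012415/2097152.
≈ 5.251

5.251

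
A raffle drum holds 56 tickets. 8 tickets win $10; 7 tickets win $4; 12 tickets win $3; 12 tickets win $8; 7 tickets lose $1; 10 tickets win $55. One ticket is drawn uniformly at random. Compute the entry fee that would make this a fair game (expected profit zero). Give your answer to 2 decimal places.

E[payout] = (8/56)·10 + (7/56)·4 + (12/56)·3 + (12/56)·8 + (7/56)·(-1) + (10/56)·55 = 783/56
Fair fee = E[payout] = 783/56 ≈ $13.98

$13.98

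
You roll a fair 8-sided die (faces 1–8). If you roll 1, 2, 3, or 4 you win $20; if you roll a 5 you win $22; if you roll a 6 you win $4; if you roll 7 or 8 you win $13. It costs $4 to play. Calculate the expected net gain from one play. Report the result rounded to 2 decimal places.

$12.50

E[payout] = (1/8)·4 + (1/4)·13 + (1/2)·20 + (1/8)·22 = 33/2
Expected profit = 33/2 − 4 = 25/2 ≈ $12.50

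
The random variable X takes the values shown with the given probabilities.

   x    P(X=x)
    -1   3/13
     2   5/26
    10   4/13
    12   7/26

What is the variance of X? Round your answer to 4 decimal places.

E[X] = (3/13)·(-1) + (5/26)·2 + (4/13)·10 + (7/26)·12 = 84/13
E[X²] = (3/13)·1 + (5/26)·4 + (4/13)·100 + (7/26)·144 = 917/13
Var(X) = 917/13 − (84/13)² = 4865/169 ≈ 28.7870

28.7870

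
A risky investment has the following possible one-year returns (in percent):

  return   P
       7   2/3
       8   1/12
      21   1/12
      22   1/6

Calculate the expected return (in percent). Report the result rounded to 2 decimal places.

E[X] = (2/3)·7 + (1/12)·8 + (1/12)·21 + (1/6)·22
     = 43/4 ≈ 10.75

10.75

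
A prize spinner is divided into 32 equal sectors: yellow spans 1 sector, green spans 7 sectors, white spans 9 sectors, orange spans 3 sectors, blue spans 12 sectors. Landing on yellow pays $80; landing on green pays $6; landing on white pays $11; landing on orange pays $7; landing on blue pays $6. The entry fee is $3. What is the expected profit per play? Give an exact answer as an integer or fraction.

E[payout] = (1/32)·80 + (7/32)·6 + (9/32)·11 + (3/32)·7 + (12/32)·6 = 157/16
Expected profit = 157/16 − 3 = 109/16

109/16 dollars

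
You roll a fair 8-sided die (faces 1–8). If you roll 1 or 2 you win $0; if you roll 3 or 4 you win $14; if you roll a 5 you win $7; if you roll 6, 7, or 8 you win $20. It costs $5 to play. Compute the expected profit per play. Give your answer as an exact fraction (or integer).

E[payout] = (1/4)·0 + (1/8)·7 + (1/4)·14 + (3/8)·20 = 95/8
Expected profit = 95/8 − 5 = 55/8

55/8 dollars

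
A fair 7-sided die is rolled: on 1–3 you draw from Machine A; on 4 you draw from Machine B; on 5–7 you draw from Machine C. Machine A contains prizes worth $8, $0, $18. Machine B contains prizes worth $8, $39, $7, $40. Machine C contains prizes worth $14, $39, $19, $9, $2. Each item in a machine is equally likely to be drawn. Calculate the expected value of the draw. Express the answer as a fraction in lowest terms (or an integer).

993/70 dollars

E[X | Machine A] = (8 + 0 + 18)/3 = 26/3
E[X | Machine B] = (8 + 39 + 7 + 40)/4 = 47/2
E[X | Machine C] = (14 + 39 + 19 + 9 + 2)/5 = 83/5
E[X] = (3/7)·26/3 + (1/7)·47/2 + (3/7)·83/5 = 993/70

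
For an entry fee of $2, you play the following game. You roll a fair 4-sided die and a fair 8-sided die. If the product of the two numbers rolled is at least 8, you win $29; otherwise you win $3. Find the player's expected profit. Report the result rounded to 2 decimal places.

$16.44

E[payout] = (13/32)·3 + (19/32)·29 = 295/16
Expected profit = 295/16 − 2 = 263/16 ≈ $16.44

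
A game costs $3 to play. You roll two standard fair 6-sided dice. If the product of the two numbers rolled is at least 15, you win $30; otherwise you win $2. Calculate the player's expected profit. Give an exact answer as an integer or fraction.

82/9 dollars

E[payout] = (23/36)·2 + (13/36)·30 = 109/9
Expected profit = 109/9 − 3 = 82/9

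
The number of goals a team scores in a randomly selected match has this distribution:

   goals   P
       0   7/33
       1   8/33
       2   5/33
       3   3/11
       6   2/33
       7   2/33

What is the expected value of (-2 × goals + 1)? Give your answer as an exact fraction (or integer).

-109/33

E[-2x+1] = (7/33)·1 + (8/33)·(-1) + (5/33)·(-3) + (3/11)·(-5) + (2/33)·(-11) + (2/33)·(-13)
     = -109/33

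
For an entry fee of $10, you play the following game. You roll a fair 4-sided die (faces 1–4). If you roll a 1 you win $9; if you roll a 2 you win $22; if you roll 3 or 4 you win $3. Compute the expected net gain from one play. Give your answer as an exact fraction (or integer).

E[payout] = (1/2)·3 + (1/4)·9 + (1/4)·22 = 37/4
Expected profit = 37/4 − 10 = -3/4

-3/4 dollars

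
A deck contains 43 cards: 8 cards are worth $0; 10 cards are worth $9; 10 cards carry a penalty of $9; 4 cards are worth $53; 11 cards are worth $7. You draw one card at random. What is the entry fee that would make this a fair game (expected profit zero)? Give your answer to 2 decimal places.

E[payout] = (8/43)·0 + (10/43)·9 + (10/43)·(-9) + (4/43)·53 + (11/43)·7 = 289/43
Fair fee = E[payout] = 289/43 ≈ $6.72

$6.72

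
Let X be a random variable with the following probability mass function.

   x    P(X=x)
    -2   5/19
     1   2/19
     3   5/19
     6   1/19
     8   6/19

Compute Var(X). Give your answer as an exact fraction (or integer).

E[X] = (5/19)·(-2) + (2/19)·1 + (5/19)·3 + (1/19)·6 + (6/19)·8 = 61/19
E[X²] = (5/19)·4 + (2/19)·1 + (5/19)·9 + (1/19)·36 + (6/19)·64 = 487/19
Var(X) = 487/19 − (61/19)² = 5532/361

5532/361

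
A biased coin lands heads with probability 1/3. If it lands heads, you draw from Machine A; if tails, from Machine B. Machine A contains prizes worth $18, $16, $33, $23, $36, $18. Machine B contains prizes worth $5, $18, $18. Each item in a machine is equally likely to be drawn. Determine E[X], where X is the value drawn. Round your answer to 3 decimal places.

E[X | Machine A] = (18 + 16 + 33 + 23 + 36 + 18)/6 = 24
E[X | Machine B] = (5 + 18 + 18)/3 = 41/3
E[X] = (1/3)·24 + (2/3)·41/3 = 154/9 ≈ 17.111

$17.111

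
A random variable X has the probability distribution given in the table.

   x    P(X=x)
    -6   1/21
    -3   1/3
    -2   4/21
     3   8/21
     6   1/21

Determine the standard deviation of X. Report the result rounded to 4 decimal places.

E[X] = -5/21, E[X²] = 223/21
Var(X) = E[X²] − (E[X])² = 223/21 − 25/441 = 4658/441
SD(X) = √(4658/441) ≈ 3.2500

3.2500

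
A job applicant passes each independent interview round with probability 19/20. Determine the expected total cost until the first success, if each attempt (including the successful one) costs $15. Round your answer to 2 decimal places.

$15.79

E[#attempts] = 1/p = 20/19; E[cost] = 15·20/19 = 300/19.
≈ 15.79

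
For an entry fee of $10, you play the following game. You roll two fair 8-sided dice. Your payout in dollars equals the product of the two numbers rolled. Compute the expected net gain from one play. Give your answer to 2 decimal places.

$10.25

Distribution of the product of the two numbers rolled: 1 w.p. 1/64, 2 w.p. 1/32, 3 w.p. 1/32, 4 w.p. 3/64, 5 w.p. 1/32, 6 w.p. 1/16, …
E[payout] = (1/64)·1 + (1/32)·2 + (1/32)·3 + (3/64)·4 + (1/32)·5 + (1/16)·6 + (1/32)·7 + (1/16)·8 + (1/64)·9 + (1/32)·10 + (1/16)·12 + (1/32)·14 + (1/32)·15 + (3/64)·16 + (1/32)·18 + (1/32)·20 + (1/32)·21 + (1/16)·24 + (1/64)·25 + (1/32)·28 + (1/32)·30 + (1/32)·32 + (1/32)·35 + (1/64)·36 + (1/32)·40 + (1/32)·42 + (1/32)·48 + (1/64)·49 + (1/32)·56 + (1/64)·64 = 81/4
Expected profit = 81/4 − 10 = 41/4 ≈ $10.25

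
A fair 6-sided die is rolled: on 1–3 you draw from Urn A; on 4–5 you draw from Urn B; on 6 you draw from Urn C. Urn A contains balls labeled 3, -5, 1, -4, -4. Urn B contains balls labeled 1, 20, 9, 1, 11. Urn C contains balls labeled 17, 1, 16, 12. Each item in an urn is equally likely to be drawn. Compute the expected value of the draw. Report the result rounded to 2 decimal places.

3.82

E[X | Urn A] = (3 − 5 + 1 − 4 − 4)/5 = -9/5
E[X | Urn B] = (1 + 20 + 9 + 1 + 11)/5 = 42/5
E[X | Urn C] = (17 + 1 + 16 + 12)/4 = 23/2
E[X] = (1/2)·(-9/5) + (1/3)·42/5 + (1/6)·23/2 = 229/60 ≈ 3.82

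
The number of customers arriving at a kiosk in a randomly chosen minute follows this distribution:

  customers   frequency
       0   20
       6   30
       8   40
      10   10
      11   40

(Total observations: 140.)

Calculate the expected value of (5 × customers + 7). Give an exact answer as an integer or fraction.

309/7

Total = 140, so P(customers=0) = 20/140, etc.
E[5x+7] = (1/7)·7 + (3/14)·37 + (2/7)·47 + (1/14)·57 + (2/7)·62
     = 309/7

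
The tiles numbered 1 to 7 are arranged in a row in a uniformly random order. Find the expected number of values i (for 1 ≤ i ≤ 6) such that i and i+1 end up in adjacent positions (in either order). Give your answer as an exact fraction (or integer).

12/7

For each i ∈ {1,…,6}, let Xᵢ = 1 if i and i+1 are adjacent. P(Xᵢ=1) = 2·(7−1)!/7! = 2/7.
By linearity, E[ΣXᵢ] = (6)·(2/7) = 12/7.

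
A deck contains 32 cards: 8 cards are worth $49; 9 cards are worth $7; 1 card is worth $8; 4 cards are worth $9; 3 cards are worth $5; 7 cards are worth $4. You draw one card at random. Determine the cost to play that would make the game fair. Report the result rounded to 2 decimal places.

E[payout] = (8/32)·49 + (9/32)·7 + (1/32)·8 + (4/32)·9 + (3/32)·5 + (7/32)·4 = 271/16
Fair fee = E[payout] = 271/16 ≈ $16.94

$16.94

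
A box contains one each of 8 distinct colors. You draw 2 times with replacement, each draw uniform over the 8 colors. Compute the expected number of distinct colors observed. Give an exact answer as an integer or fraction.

Let Xⱼ=1 if type j appears at least once. P(Xⱼ=1) = 1 − ((8−1)/8)^2 = 15/64.
E[#distinct] = 8·15/64 = 15/8.

15/8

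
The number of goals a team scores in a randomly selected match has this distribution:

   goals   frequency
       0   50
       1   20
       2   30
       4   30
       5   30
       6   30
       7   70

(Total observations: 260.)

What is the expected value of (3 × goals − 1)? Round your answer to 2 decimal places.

10.77

Total = 260, so P(goals=0) = 50/260, etc.
E[3x-1] = (5/26)·(-1) + (1/13)·2 + (3/26)·5 + (3/26)·11 + (3/26)·14 + (3/26)·17 + (7/26)·20
     = 140/13 ≈ 10.77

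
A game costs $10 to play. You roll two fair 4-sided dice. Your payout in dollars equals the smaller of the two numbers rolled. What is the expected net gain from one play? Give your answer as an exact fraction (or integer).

Distribution of the smaller of the two numbers rolled: 1 w.p. 7/16, 2 w.p. 5/16, 3 w.p. 3/16, 4 w.p. 1/16
E[payout] = (7/16)·1 + (5/16)·2 + (3/16)·3 + (1/16)·4 = 15/8
Expected profit = 15/8 − 10 = -65/8

-65/8 dollars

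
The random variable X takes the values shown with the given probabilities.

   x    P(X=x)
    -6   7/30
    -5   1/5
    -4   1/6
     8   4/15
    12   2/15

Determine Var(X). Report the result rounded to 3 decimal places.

E[X] = (7/30)·(-6) + (1/5)·(-5) + (1/6)·(-4) + (4/15)·8 + (2/15)·12 = 2/3
E[X²] = (7/30)·36 + (1/5)·25 + (1/6)·16 + (4/15)·64 + (2/15)·144 = 157/3
Var(X) = 157/3 − (2/3)² = 467/9 ≈ 51.889

51.889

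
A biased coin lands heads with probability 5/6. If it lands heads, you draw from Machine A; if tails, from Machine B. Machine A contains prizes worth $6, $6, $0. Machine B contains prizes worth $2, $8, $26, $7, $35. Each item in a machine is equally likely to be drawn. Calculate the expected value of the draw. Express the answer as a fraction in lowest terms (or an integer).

89/15 dollars

E[X | Machine A] = (6 + 6 + 0)/3 = 4
E[X | Machine B] = (2 + 8 + 26 + 7 + 35)/5 = 78/5
E[X] = (5/6)·4 + (1/6)·78/5 = 89/15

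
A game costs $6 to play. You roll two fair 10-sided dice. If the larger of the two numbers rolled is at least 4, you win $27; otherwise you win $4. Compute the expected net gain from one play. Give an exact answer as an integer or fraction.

1893/100 dollars

E[payout] = (9/100)·4 + (91/100)·27 = 2493/100
Expected profit = 2493/100 − 6 = 1893/100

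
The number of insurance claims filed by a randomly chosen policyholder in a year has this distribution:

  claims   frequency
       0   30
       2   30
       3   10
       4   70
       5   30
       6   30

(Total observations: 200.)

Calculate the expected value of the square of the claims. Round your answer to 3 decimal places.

15.800

Total = 200, so P(claims=0) = 30/200, etc.
E[X²] = (3/20)·0 + (3/20)·4 + (1/20)·9 + (7/20)·16 + (3/20)·25 + (3/20)·36
     = 79/5 ≈ 15.800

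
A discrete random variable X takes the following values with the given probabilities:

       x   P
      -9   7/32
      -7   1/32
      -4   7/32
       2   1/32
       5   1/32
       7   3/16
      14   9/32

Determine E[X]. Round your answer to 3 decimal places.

2.406

E[X] = (7/32)·(-9) + (1/32)·(-7) + (7/32)·(-4) + (1/32)·2 + (1/32)·5 + (3/16)·7 + (9/32)·14
     = 77/32 ≈ 2.406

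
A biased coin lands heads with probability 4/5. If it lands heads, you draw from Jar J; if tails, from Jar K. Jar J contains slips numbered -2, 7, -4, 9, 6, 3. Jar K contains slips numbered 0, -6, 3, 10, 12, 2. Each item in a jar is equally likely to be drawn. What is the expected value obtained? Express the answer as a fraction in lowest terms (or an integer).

E[X | Jar J] = (-2 + 7 − 4 + 9 + 6 + 3)/6 = 19/6
E[X | Jar K] = (0 − 6 + 3 + 10 + 12 + 2)/6 = 7/2
E[X] = (4/5)·19/6 + (1/5)·7/2 = 97/30

97/30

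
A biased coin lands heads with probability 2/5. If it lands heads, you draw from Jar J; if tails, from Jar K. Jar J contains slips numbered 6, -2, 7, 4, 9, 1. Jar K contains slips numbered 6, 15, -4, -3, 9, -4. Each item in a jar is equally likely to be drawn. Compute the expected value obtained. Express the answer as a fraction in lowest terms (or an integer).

E[X | Jar J] = (6 − 2 + 7 + 4 + 9 + 1)/6 = 25/6
E[X | Jar K] = (6 + 15 − 4 − 3 + 9 − 4)/6 = 19/6
E[X] = (2/5)·25/6 + (3/5)·19/6 = 107/30

107/30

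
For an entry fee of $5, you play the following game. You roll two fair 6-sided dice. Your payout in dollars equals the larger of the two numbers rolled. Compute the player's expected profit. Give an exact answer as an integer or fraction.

Distribution of the larger of the two numbers rolled: 1 w.p. 1/36, 2 w.p. 1/12, 3 w.p. 5/36, 4 w.p. 7/36, 5 w.p. 1/4, 6 w.p. 11/36
E[payout] = (1/36)·1 + (1/12)·2 + (5/36)·3 + (7/36)·4 + (1/4)·5 + (11/36)·6 = 161/36
Expected profit = 161/36 − 5 = -19/36

-19/36 dollars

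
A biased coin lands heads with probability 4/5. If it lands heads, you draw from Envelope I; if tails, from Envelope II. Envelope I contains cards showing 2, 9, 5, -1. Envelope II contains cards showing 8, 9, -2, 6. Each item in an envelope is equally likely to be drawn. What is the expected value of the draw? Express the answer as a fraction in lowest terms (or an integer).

81/20

E[X | Envelope I] = (2 + 9 + 5 − 1)/4 = 15/4
E[X | Envelope II] = (8 + 9 − 2 + 6)/4 = 21/4
E[X] = (4/5)·15/4 + (1/5)·21/4 = 81/20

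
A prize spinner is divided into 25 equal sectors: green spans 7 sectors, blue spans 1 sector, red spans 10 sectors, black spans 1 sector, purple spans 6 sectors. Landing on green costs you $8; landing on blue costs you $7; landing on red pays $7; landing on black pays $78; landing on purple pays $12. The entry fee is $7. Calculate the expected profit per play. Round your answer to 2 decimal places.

E[payout] = (7/25)·(-8) + (1/25)·(-7) + (10/25)·7 + (1/25)·78 + (6/25)·12 = 157/25
Expected profit = 157/25 − 7 = -18/25 ≈ -$0.72

-$0.72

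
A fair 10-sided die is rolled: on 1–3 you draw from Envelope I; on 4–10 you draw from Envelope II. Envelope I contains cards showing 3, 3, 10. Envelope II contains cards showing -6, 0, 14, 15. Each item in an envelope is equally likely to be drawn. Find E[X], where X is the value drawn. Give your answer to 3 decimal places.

E[X | Envelope I] = (3 + 3 + 10)/3 = 16/3
E[X | Envelope II] = (-6 + 0 + 14 + 15)/4 = 23/4
E[X] = (3/10)·16/3 + (7/10)·23/4 = 45/8 ≈ 5.625

5.625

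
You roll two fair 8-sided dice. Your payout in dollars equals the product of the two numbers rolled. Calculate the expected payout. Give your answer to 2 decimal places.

$20.25

Distribution of the product of the two numbers rolled: 1 w.p. 1/64, 2 w.p. 1/32, 3 w.p. 1/32, 4 w.p. 3/64, 5 w.p. 1/32, 6 w.p. 1/16, …
E[payout] = (1/64)·1 + (1/32)·2 + (1/32)·3 + (3/64)·4 + (1/32)·5 + (1/16)·6 + (1/32)·7 + (1/16)·8 + (1/64)·9 + (1/32)·10 + (1/16)·12 + (1/32)·14 + (1/32)·15 + (3/64)·16 + (1/32)·18 + (1/32)·20 + (1/32)·21 + (1/16)·24 + (1/64)·25 + (1/32)·28 + (1/32)·30 + (1/32)·32 + (1/32)·35 + (1/64)·36 + (1/32)·40 + (1/32)·42 + (1/32)·48 + (1/64)·49 + (1/32)·56 + (1/64)·64 = 81/4
≈ $20.25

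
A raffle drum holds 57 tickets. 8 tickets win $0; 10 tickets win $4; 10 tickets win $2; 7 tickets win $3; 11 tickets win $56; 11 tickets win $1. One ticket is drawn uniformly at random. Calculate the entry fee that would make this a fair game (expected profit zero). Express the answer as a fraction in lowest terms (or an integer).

236/19 dollars

E[payout] = (8/57)·0 + (10/57)·4 + (10/57)·2 + (7/57)·3 + (11/57)·56 + (11/57)·1 = 236/19
Fair fee = E[payout] = 236/19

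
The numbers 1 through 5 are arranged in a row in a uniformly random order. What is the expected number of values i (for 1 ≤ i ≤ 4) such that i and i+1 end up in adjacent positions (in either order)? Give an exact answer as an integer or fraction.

8/5

For each i ∈ {1,…,4}, let Xᵢ = 1 if i and i+1 are adjacent. P(Xᵢ=1) = 2·(5−1)!/5! = 2/5.
By linearity, E[ΣXᵢ] = (4)·(2/5) = 8/5.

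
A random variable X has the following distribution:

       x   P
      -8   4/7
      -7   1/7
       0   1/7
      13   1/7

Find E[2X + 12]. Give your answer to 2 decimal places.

E[2x+12] = (4/7)·(-4) + (1/7)·(-2) + (1/7)·12 + (1/7)·38
     = 32/7 ≈ 4.57

4.57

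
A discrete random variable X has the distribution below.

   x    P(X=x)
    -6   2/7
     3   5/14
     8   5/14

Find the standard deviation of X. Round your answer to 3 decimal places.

E[X] = 31/14, E[X²] = 509/14
Var(X) = E[X²] − (E[X])² = 509/14 − 961/196 = 6165/196
SD(X) = √(6165/196) ≈ 5.608

5.608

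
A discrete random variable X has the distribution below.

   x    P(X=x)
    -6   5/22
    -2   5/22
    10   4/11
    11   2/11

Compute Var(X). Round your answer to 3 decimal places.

E[X] = (5/22)·(-6) + (5/22)·(-2) + (4/11)·10 + (2/11)·11 = 42/11
E[X²] = (5/22)·36 + (5/22)·4 + (4/11)·100 + (2/11)·121 = 742/11
Var(X) = 742/11 − (42/11)² = 6398/121 ≈ 52.876

52.876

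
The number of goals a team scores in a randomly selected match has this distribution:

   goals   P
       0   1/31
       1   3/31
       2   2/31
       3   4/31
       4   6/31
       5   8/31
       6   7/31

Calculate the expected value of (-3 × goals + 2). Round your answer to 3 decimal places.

-10.097

E[-3x+2] = (1/31)·2 + (3/31)·(-1) + (2/31)·(-4) + (4/31)·(-7) + (6/31)·(-10) + (8/31)·(-13) + (7/31)·(-16)
     = -313/31 ≈ -10.097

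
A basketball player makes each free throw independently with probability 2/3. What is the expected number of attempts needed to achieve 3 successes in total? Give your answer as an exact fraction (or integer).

By linearity (sum of 3 independent geometric waits), E[trials] = 3/p = 3/(2/3) = 9/2.

9/2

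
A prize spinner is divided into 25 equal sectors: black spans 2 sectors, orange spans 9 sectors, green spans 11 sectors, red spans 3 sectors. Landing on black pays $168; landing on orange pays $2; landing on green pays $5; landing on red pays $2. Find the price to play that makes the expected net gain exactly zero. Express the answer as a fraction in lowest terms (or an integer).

83/5 dollars

E[payout] = (2/25)·168 + (9/25)·2 + (11/25)·5 + (3/25)·2 = 83/5
Fair fee = E[payout] = 83/5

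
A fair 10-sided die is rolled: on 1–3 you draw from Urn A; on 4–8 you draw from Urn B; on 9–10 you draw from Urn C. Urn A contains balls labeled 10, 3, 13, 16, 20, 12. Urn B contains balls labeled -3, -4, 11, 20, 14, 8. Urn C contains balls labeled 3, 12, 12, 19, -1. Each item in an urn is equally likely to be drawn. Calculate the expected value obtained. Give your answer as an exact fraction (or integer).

28/3

E[X | Urn A] = (10 + 3 + 13 + 16 + 20 + 12)/6 = 37/3
E[X | Urn B] = (-3 − 4 + 11 + 20 + 14 + 8)/6 = 23/3
E[X | Urn C] = (3 + 12 + 12 + 19 − 1)/5 = 9
E[X] = (3/10)·37/3 + (1/2)·23/3 + (1/5)·9 = 28/3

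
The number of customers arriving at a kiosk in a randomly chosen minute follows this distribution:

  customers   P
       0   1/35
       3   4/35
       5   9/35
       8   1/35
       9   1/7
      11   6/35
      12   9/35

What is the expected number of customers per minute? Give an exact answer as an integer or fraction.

284/35

E[X] = (1/35)·0 + (4/35)·3 + (9/35)·5 + (1/35)·8 + (1/7)·9 + (6/35)·11 + (9/35)·12
     = 284/35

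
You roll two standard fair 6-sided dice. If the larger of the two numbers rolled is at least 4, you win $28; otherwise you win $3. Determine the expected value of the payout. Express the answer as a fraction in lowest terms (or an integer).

87/4 dollars

E[payout] = (1/4)·3 + (3/4)·28 = 87/4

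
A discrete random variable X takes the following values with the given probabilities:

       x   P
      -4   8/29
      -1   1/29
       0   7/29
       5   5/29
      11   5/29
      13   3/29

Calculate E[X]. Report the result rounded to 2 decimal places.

2.97

E[X] = (8/29)·(-4) + (1/29)·(-1) + (7/29)·0 + (5/29)·5 + (5/29)·11 + (3/29)·13
     = 86/29 ≈ 2.97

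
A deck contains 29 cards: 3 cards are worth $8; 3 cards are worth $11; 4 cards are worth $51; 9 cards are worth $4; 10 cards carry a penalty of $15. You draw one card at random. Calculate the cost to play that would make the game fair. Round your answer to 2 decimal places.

E[payout] = (3/29)·8 + (3/29)·11 + (4/29)·51 + (9/29)·4 + (10/29)·(-15) = 147/29
Fair fee = E[payout] = 147/29 ≈ $5.07

$5.07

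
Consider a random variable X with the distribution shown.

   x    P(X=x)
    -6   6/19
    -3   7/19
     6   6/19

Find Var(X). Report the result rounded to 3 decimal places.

24.831

E[X] = (6/19)·(-6) + (7/19)·(-3) + (6/19)·6 = -21/19
E[X²] = (6/19)·36 + (7/19)·9 + (6/19)·36 = 495/19
Var(X) = 495/19 − (-21/19)² = 8964/361 ≈ 24.831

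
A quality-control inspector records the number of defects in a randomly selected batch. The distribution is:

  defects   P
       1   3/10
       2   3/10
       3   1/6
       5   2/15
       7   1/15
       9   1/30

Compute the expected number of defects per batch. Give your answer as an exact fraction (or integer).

17/6

E[X] = (3/10)·1 + (3/10)·2 + (1/6)·3 + (2/15)·5 + (1/15)·7 + (1/30)·9
     = 17/6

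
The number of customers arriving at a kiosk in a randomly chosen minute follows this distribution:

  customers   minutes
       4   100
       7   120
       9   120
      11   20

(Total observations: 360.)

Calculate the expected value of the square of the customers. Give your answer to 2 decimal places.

54.50

Total = 360, so P(customers=4) = 100/360, etc.
E[X²] = (5/18)·16 + (1/3)·49 + (1/3)·81 + (1/18)·121
     = 109/2 ≈ 54.50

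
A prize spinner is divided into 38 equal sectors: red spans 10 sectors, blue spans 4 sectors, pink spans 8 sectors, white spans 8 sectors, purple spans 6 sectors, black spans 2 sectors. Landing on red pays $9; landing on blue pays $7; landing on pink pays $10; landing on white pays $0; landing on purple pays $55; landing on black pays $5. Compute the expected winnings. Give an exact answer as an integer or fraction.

269/19 dollars

E[payout] = (10/38)·9 + (4/38)·7 + (8/38)·10 + (8/38)·0 + (6/38)·55 + (2/38)·5 = 269/19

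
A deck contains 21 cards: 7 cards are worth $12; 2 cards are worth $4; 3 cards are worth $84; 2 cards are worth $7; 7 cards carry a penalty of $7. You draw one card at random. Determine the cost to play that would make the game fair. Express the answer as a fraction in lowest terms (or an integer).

E[payout] = (7/21)·12 + (2/21)·4 + (3/21)·84 + (2/21)·7 + (7/21)·(-7) = 103/7
Fair fee = E[payout] = 103/7

103/7 dollars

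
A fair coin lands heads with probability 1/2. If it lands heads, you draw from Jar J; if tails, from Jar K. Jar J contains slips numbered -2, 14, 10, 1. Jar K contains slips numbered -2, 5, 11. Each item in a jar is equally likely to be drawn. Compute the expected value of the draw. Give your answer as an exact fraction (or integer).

125/24

E[X | Jar J] = (-2 + 14 + 10 + 1)/4 = 23/4
E[X | Jar K] = (-2 + 5 + 11)/3 = 14/3
E[X] = (1/2)·23/4 + (1/2)·14/3 = 125/24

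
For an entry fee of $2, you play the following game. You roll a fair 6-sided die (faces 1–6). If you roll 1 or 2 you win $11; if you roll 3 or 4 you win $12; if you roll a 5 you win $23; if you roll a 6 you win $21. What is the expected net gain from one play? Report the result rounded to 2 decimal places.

E[payout] = (1/3)·11 + (1/3)·12 + (1/6)·21 + (1/6)·23 = 15
Expected profit = 15 − 2 = 13 ≈ $13.00

$13.00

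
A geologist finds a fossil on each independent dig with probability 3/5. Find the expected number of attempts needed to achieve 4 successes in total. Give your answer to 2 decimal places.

By linearity (sum of 4 independent geometric waits), E[trials] = 4/p = 4/(3/5) = 20/3.
≈ 6.67

6.67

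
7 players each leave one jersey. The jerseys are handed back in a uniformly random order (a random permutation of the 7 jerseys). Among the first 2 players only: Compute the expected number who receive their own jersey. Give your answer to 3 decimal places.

0.286

Let Xᵢ = 1 if person i gets their own jersey. For each i, P(Xᵢ=1) = 1/7.
By linearity of expectation, E[X₁+…+X_2] = 2·(1/7) = 2/7.
≈ 0.286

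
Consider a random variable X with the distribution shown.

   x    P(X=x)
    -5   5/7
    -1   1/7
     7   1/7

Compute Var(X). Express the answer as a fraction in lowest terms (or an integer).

E[X] = (5/7)·(-5) + (1/7)·(-1) + (1/7)·7 = -19/7
E[X²] = (5/7)·25 + (1/7)·1 + (1/7)·49 = 25
Var(X) = 25 − (-19/7)² = 864/49

864/49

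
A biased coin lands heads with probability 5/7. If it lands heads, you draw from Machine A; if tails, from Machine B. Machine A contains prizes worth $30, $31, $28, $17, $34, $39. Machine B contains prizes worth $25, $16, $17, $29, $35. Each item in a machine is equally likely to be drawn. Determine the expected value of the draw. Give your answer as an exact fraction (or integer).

5939/210 dollars

E[X | Machine A] = (30 + 31 + 28 + 17 + 34 + 39)/6 = 179/6
E[X | Machine B] = (25 + 16 + 17 + 29 + 35)/5 = 122/5
E[X] = (5/7)·179/6 + (2/7)·122/5 = 5939/210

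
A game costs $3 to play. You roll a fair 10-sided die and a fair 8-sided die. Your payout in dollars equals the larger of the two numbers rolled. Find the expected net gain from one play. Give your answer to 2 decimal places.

$3.55

Distribution of the larger of the two numbers rolled: 1 w.p. 1/80, 2 w.p. 3/80, 3 w.p. 1/16, 4 w.p. 7/80, 5 w.p. 9/80, 6 w.p. 11/80, …
E[payout] = (1/80)·1 + (3/80)·2 + (1/16)·3 + (7/80)·4 + (9/80)·5 + (11/80)·6 + (13/80)·7 + (3/16)·8 + (1/10)·9 + (1/10)·10 = 131/20
Expected profit = 131/20 − 3 = 71/20 ≈ $3.55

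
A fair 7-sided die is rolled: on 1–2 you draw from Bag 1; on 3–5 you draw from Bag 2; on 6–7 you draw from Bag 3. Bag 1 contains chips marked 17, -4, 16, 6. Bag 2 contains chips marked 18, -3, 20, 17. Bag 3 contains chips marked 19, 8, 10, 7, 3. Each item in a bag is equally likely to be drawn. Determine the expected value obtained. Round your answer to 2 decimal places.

E[X | Bag 1] = (17 − 4 + 16 + 6)/4 = 35/4
E[X | Bag 2] = (18 − 3 + 20 + 17)/4 = 13
E[X | Bag 3] = (19 + 8 + 10 + 7 + 3)/5 = 47/5
E[X] = (2/7)·35/4 + (3/7)·13 + (2/7)·47/5 = 753/70 ≈ 10.76

10.76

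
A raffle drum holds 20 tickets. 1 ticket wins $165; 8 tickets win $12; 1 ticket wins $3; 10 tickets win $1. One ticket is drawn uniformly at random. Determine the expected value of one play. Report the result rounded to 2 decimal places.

$13.70

E[payout] = (1/20)·165 + (8/20)·12 + (1/20)·3 + (10/20)·1 = 137/10
≈ $13.70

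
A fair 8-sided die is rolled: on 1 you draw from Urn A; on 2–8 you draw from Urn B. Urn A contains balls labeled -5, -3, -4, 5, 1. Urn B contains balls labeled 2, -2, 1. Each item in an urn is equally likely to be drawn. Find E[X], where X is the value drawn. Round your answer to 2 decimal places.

E[X | Urn A] = (-5 − 3 − 4 + 5 + 1)/5 = -6/5
E[X | Urn B] = (2 − 2 + 1)/3 = 1/3
E[X] = (1/8)·(-6/5) + (7/8)·1/3 = 17/120 ≈ 0.14

0.14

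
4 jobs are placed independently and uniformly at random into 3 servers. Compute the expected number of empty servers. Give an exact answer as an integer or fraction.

Let Xⱼ=1 if server j is empty. P(Xⱼ=1) = ((3-1)/3)^4 = 16/81.
By linearity, E[#empty] = 3·16/81 = 16/27.

16/27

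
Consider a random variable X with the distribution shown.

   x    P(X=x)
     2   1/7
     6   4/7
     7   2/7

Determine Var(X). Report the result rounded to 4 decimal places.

2.4898

E[X] = (1/7)·2 + (4/7)·6 + (2/7)·7 = 40/7
E[X²] = (1/7)·4 + (4/7)·36 + (2/7)·49 = 246/7
Var(X) = 246/7 − (40/7)² = 122/49 ≈ 2.4898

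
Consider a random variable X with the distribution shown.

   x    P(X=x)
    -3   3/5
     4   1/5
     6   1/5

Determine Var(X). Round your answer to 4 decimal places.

15.7600

E[X] = (3/5)·(-3) + (1/5)·4 + (1/5)·6 = 1/5
E[X²] = (3/5)·9 + (1/5)·16 + (1/5)·36 = 79/5
Var(X) = 79/5 − (1/5)² = 394/25 ≈ 15.7600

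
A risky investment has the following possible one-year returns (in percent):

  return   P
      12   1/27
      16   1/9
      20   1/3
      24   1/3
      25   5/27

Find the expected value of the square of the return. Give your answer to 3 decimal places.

474.852

E[X²] = (1/27)·144 + (1/9)·256 + (1/3)·400 + (1/3)·576 + (5/27)·625
     = 12821/27 ≈ 474.852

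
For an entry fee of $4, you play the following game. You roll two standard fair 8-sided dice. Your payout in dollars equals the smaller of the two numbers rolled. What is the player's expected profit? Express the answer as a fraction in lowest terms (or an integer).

-13/16 dollars

Distribution of the smaller of the two numbers rolled: 1 w.p. 15/64, 2 w.p. 13/64, 3 w.p. 11/64, 4 w.p. 9/64, 5 w.p. 7/64, 6 w.p. 5/64, …
E[payout] = (15/64)·1 + (13/64)·2 + (11/64)·3 + (9/64)·4 + (7/64)·5 + (5/64)·6 + (3/64)·7 + (1/64)·8 = 51/16
Expected profit = 51/16 − 4 = -13/16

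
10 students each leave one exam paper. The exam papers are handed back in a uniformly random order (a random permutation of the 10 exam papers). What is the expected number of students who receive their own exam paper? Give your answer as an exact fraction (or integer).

Let Xᵢ = 1 if person i gets their own exam paper. For each i, P(Xᵢ=1) = 1/10.
By linearity of expectation, E[X₁+…+X_10] = 10·(1/10) = 1.

1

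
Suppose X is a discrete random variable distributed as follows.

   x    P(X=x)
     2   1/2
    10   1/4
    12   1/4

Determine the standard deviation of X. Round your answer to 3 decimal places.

4.555

E[X] = 13/2, E[X²] = 63
Var(X) = E[X²] − (E[X])² = 63 − 169/4 = 83/4
SD(X) = √(83/4) ≈ 4.555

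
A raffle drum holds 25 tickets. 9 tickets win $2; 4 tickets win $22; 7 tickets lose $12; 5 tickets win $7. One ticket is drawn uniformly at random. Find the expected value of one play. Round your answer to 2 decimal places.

$2.28

E[payout] = (9/25)·2 + (4/25)·22 + (7/25)·(-12) + (5/25)·7 = 57/25
≈ $2.28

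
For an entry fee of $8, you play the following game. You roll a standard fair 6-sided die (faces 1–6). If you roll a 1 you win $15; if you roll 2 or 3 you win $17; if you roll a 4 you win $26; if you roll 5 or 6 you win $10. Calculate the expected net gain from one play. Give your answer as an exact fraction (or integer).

47/6 dollars

E[payout] = (1/3)·10 + (1/6)·15 + (1/3)·17 + (1/6)·26 = 95/6
Expected profit = 95/6 − 8 = 47/6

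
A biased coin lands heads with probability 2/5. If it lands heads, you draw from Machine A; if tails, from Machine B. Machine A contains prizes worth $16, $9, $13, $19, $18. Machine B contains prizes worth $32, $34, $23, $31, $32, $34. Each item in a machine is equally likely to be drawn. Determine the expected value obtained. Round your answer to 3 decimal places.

E[X | Machine A] = (16 + 9 + 13 + 19 + 18)/5 = 15
E[X | Machine B] = (32 + 34 + 23 + 31 + 32 + 34)/6 = 31
E[X] = (2/5)·15 + (3/5)·31 = 123/5 ≈ 24.600

$24.600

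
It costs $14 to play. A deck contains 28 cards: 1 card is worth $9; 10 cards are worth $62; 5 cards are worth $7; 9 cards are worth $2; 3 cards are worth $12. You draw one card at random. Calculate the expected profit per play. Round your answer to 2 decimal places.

$11.64

E[payout] = (1/28)·9 + (10/28)·62 + (5/28)·7 + (9/28)·2 + (3/28)·12 = 359/14
Expected profit = 359/14 − 14 = 163/14 ≈ $11.64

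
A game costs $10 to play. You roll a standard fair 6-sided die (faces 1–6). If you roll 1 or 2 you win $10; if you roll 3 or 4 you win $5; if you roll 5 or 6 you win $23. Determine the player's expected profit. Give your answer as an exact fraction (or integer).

E[payout] = (1/3)·5 + (1/3)·10 + (1/3)·23 = 38/3
Expected profit = 38/3 − 10 = 8/3

8/3 dollars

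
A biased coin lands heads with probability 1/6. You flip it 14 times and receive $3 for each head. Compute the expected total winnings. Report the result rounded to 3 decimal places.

$7.000

E[#heads] = 14·1/6 = 7/3 (linearity over flips).
E[winnings] = 3·7/3 = 7.
≈ 7.000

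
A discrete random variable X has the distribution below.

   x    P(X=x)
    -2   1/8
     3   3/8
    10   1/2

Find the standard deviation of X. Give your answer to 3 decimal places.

E[X] = 47/8, E[X²] = 431/8
Var(X) = E[X²] − (E[X])² = 431/8 − 2209/64 = 1239/64
SD(X) = √(1239/64) ≈ 4.400

4.400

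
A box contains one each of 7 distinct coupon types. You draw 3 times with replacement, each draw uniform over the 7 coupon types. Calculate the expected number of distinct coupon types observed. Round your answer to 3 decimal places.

Let Xⱼ=1 if type j appears at least once. P(Xⱼ=1) = 1 − ((7−1)/7)^3 = 127/343.
E[#distinct] = 7·127/343 = 127/49.
≈ 2.592

2.592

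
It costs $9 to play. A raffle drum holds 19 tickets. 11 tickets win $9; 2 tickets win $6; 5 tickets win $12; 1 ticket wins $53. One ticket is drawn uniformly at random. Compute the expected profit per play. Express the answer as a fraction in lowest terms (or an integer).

53/19 dollars

E[payout] = (11/19)·9 + (2/19)·6 + (5/19)·12 + (1/19)·53 = 224/19
Expected profit = 224/19 − 9 = 53/19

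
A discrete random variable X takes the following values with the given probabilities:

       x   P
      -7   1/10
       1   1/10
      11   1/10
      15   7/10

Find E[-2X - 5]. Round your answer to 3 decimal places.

E[-2x-5] = (1/10)·9 + (1/10)·(-7) + (1/10)·(-27) + (7/10)·(-35)
     = -27 ≈ -27.000

-27.000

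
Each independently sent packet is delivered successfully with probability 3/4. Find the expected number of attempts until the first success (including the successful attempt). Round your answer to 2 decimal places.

For a geometric distribution, E[trials] = 1/p = 1/(3/4) = 4/3.
≈ 1.33

1.33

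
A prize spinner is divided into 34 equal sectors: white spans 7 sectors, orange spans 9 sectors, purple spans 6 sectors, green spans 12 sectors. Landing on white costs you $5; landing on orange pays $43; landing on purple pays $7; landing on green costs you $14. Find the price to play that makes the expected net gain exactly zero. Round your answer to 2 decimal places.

E[payout] = (7/34)·(-5) + (9/34)·43 + (6/34)·7 + (12/34)·(-14) = 113/17
Fair fee = E[payout] = 113/17 ≈ $6.65

$6.65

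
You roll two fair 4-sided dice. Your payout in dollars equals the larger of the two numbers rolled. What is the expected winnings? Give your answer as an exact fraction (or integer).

Distribution of the larger of the two numbers rolled: 1 w.p. 1/16, 2 w.p. 3/16, 3 w.p. 5/16, 4 w.p. 7/16
E[payout] = (1/16)·1 + (3/16)·2 + (5/16)·3 + (7/16)·4 = 25/8

25/8 dollars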